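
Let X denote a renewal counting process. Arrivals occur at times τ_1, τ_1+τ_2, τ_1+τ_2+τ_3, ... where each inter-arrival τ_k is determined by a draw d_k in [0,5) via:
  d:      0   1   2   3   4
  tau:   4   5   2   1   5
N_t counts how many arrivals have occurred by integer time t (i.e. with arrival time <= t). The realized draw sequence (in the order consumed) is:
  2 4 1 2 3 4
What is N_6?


1

draw d_1=2: τ_1=2, arrival time A_1=2
draw d_2=4: τ_2=5, arrival time A_2=7
draw d_3=1: τ_3=5, arrival time A_3=12
draw d_4=2: τ_4=2, arrival time A_4=14
draw d_5=3: τ_5=1, arrival time A_5=15
draw d_6=4: τ_6=5, arrival time A_6=20
N_t over t=0..6: 0:0 1:0 2:1 3:1 4:1 5:1 6:1


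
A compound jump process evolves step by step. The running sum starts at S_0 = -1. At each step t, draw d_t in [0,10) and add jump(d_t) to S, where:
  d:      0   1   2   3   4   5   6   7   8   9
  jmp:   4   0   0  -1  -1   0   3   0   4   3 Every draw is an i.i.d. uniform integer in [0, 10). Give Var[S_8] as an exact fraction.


Outcome values over d=0..9: [4, 0, 0, -1, -1, 0, 3, 0, 4, 3]
Σy = 12, Σy² = 52, M = 10
μ = 12/10 = 6/5,  σ² = 52/10 − (6/5)² = 94/25
Independent increments: Var[S_8] = 8·σ² = 8·(94/25) = 752/25

752/25


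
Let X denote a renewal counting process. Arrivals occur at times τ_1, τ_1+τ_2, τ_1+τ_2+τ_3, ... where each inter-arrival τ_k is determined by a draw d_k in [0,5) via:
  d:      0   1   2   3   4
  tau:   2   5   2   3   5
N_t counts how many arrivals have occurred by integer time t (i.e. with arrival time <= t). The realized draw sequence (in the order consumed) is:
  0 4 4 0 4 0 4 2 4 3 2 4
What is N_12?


draw d_1=0: τ_1=2, arrival time A_1=2
draw d_2=4: τ_2=5, arrival time A_2=7
draw d_3=4: τ_3=5, arrival time A_3=12
draw d_4=0: τ_4=2, arrival time A_4=14
draw d_5=4: τ_5=5, arrival time A_5=19
draw d_6=0: τ_6=2, arrival time A_6=21
draw d_7=4: τ_7=5, arrival time A_7=26
draw d_8=2: τ_8=2, arrival time A_8=28
draw d_9=4: τ_9=5, arrival time A_9=33
draw d_10=3: τ_10=3, arrival time A_10=36
draw d_11=2: τ_11=2, arrival time A_11=38
draw d_12=4: τ_12=5, arrival time A_12=43
N_t over t=0..12: 0:0 1:0 2:1 3:1 4:1 5:1 6:1 7:2 8:2 9:2 10:2 11:2 12:3

3


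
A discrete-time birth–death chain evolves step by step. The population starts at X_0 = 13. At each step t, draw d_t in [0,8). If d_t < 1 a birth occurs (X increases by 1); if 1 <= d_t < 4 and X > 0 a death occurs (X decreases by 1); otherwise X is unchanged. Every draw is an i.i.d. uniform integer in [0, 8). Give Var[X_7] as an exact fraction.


49/16

X can drop by at most 1 per step and X_0 = 13 > T = 7, so X_t >= 13 − t >= 6 > 0 for every t <= 7: the floor at 0 (the 'and X > 0' condition) never binds. Hence X_7 = X_0 + Σ_{t<7} Y_t with i.i.d. increments Y_t = y(d_t) ∈ {+1, −1, 0}.
Outcome values over d=0..7: [1, -1, -1, -1, 0, 0, 0, 0]
Σy = -2, Σy² = 4, M = 8
μ = -2/8 = -1/4,  σ² = 4/8 − (-1/4)² = 7/16
Independent increments: Var[X_7] = 7·σ² = 7·(7/16) = 49/16


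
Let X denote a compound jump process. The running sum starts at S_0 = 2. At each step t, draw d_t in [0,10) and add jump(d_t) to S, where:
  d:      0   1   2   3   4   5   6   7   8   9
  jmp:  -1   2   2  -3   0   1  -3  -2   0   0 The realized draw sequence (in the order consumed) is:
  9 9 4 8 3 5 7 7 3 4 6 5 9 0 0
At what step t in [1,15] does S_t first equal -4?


t=0: S=2, d=9, jump=0, S_1=2
t=1: S=2, d=9, jump=0, S_2=2
t=2: S=2, d=4, jump=0, S_3=2
t=3: S=2, d=8, jump=0, S_4=2
t=4: S=2, d=3, jump=-3, S_5=-1
t=5: S=-1, d=5, jump=1, S_6=0
t=6: S=0, d=7, jump=-2, S_7=-2
t=7: S=-2, d=7, jump=-2, S_8=-4
t=8: S=-4, d=3, jump=-3, S_9=-7
t=9: S=-7, d=4, jump=0, S_10=-7
t=10: S=-7, d=6, jump=-3, S_11=-10
t=11: S=-10, d=5, jump=1, S_12=-9
t=12: S=-9, d=9, jump=0, S_13=-9
t=13: S=-9, d=0, jump=-1, S_14=-10
t=14: S=-10, d=0, jump=-1, S_15=-11

8


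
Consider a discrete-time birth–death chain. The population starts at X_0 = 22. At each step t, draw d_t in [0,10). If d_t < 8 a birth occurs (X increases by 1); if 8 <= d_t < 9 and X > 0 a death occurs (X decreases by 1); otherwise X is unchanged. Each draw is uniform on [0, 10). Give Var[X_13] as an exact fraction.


533/100

X can drop by at most 1 per step and X_0 = 22 > T = 13, so X_t >= 22 − t >= 9 > 0 for every t <= 13: the floor at 0 (the 'and X > 0' condition) never binds. Hence X_13 = X_0 + Σ_{t<13} Y_t with i.i.d. increments Y_t = y(d_t) ∈ {+1, −1, 0}.
Outcome values over d=0..9: [1, 1, 1, 1, 1, 1, 1, 1, -1, 0]
Σy = 7, Σy² = 9, M = 10
μ = 7/10 = 7/10,  σ² = 9/10 − (7/10)² = 41/100
Independent increments: Var[X_13] = 13·σ² = 13·(41/100) = 533/100


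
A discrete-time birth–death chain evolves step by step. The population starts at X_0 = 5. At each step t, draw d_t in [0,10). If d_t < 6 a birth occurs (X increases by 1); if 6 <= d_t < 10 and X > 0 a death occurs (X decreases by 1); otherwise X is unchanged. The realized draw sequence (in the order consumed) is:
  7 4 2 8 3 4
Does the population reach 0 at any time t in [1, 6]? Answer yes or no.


t=0: X=5, d=7 → death, X_1=4
t=1: X=4, d=4 → birth, X_2=5
t=2: X=5, d=2 → birth, X_3=6
t=3: X=6, d=8 → death, X_4=5
t=4: X=5, d=3 → birth, X_5=6
t=5: X=6, d=4 → birth, X_6=7

no


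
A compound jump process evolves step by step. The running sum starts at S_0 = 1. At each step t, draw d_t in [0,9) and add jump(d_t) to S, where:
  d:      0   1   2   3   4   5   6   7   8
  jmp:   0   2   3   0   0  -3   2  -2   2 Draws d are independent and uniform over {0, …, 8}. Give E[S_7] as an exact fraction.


Outcome values over d=0..8: [0, 2, 3, 0, 0, -3, 2, -2, 2]
Σy = 4, Σy² = 34, M = 9
μ = 4/9 = 4/9,  σ² = 34/9 − (4/9)² = 290/81
E[S_7] = 1 + 7·(4/9) = 37/9

37/9


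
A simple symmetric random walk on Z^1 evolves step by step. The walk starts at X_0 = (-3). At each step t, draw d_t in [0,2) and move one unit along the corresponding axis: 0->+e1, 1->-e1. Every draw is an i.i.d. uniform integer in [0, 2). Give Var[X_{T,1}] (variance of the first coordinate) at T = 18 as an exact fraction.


Outcome values over d=0..1: [1, -1]
Σy = 0, Σy² = 2, M = 2
μ = 0/2 = 0,  σ² = 2/2 − (0)² = 1
Independent increments: Var[X_18] = 18·σ² = 18·(1) = 18

18


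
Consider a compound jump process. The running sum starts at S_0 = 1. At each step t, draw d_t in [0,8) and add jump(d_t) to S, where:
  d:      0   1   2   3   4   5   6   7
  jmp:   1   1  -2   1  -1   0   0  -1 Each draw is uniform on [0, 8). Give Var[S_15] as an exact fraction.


1065/64

Outcome values over d=0..7: [1, 1, -2, 1, -1, 0, 0, -1]
Σy = -1, Σy² = 9, M = 8
μ = -1/8 = -1/8,  σ² = 9/8 − (-1/8)² = 71/64
Independent increments: Var[S_15] = 15·σ² = 15·(71/64) = 1065/64


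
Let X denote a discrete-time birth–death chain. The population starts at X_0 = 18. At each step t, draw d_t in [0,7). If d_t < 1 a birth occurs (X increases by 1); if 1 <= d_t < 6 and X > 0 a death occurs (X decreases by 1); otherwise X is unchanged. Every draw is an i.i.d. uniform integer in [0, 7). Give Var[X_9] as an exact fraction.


234/49

X can drop by at most 1 per step and X_0 = 18 > T = 9, so X_t >= 18 − t >= 9 > 0 for every t <= 9: the floor at 0 (the 'and X > 0' condition) never binds. Hence X_9 = X_0 + Σ_{t<9} Y_t with i.i.d. increments Y_t = y(d_t) ∈ {+1, −1, 0}.
Outcome values over d=0..6: [1, -1, -1, -1, -1, -1, 0]
Σy = -4, Σy² = 6, M = 7
μ = -4/7 = -4/7,  σ² = 6/7 − (-4/7)² = 26/49
Independent increments: Var[X_9] = 9·σ² = 9·(26/49) = 234/49


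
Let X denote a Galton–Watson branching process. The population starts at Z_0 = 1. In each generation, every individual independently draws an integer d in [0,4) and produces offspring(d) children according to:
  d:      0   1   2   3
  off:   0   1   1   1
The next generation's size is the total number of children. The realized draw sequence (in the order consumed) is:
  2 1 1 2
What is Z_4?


1

gen 0: Z_0=1, draws=[2], offspring=[1], Z_1=1
gen 1: Z_1=1, draws=[1], offspring=[1], Z_2=1
gen 2: Z_2=1, draws=[1], offspring=[1], Z_3=1
gen 3: Z_3=1, draws=[2], offspring=[1], Z_4=1


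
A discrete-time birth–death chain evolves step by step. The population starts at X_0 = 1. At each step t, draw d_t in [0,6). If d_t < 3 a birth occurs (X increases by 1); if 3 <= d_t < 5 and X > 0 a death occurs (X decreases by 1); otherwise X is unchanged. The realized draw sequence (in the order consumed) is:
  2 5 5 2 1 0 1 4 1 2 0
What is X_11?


8

t=0: X=1, d=2 → birth, X_1=2
t=1: X=2, d=5 → hold, X_2=2
t=2: X=2, d=5 → hold, X_3=2
t=3: X=2, d=2 → birth, X_4=3
t=4: X=3, d=1 → birth, X_5=4
t=5: X=4, d=0 → birth, X_6=5
t=6: X=5, d=1 → birth, X_7=6
t=7: X=6, d=4 → death, X_8=5
t=8: X=5, d=1 → birth, X_9=6
t=9: X=6, d=2 → birth, X_10=7
t=10: X=7, d=0 → birth, X_11=8


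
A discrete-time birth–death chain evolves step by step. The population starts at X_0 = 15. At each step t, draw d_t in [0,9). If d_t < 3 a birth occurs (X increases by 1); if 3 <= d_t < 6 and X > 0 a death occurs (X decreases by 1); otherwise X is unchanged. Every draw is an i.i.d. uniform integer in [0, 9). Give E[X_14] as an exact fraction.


15

X can drop by at most 1 per step and X_0 = 15 > T = 14, so X_t >= 15 − t >= 1 > 0 for every t <= 14: the floor at 0 (the 'and X > 0' condition) never binds. Hence X_14 = X_0 + Σ_{t<14} Y_t with i.i.d. increments Y_t = y(d_t) ∈ {+1, −1, 0}.
Outcome values over d=0..8: [1, 1, 1, -1, -1, -1, 0, 0, 0]
Σy = 0, Σy² = 6, M = 9
μ = 0/9 = 0,  σ² = 6/9 − (0)² = 2/3
E[X_14] = 15 + 14·(0) = 15


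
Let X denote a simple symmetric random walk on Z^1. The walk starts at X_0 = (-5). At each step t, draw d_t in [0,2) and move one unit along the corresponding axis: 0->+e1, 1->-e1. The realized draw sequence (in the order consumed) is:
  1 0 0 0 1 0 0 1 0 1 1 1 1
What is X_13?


t=0: X=(-5), d=1 → -e1, X_1=(-6)
t=1: X=(-6), d=0 → +e1, X_2=(-5)
t=2: X=(-5), d=0 → +e1, X_3=(-4)
t=3: X=(-4), d=0 → +e1, X_4=(-3)
t=4: X=(-3), d=1 → -e1, X_5=(-4)
t=5: X=(-4), d=0 → +e1, X_6=(-3)
t=6: X=(-3), d=0 → +e1, X_7=(-2)
t=7: X=(-2), d=1 → -e1, X_8=(-3)
t=8: X=(-3), d=0 → +e1, X_9=(-2)
t=9: X=(-2), d=1 → -e1, X_10=(-3)
t=10: X=(-3), d=1 → -e1, X_11=(-4)
t=11: X=(-4), d=1 → -e1, X_12=(-5)
t=12: X=(-5), d=1 → -e1, X_13=(-6)

(-6)


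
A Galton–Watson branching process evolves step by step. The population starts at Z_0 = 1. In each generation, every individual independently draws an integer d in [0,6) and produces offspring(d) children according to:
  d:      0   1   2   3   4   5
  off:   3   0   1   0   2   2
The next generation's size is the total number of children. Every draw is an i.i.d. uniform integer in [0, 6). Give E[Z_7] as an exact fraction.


Outcome values over d=0..5: [3, 0, 1, 0, 2, 2]
Σy = 8, Σy² = 18, M = 6
μ = 8/6 = 4/3,  σ² = 18/6 − (4/3)² = 11/9
E[Z_0] = 1
E[Z_1] = 4/3·E[Z_0] = 4/3
E[Z_2] = 4/3·E[Z_1] = 16/9
E[Z_3] = 4/3·E[Z_2] = 64/27
E[Z_4] = 4/3·E[Z_3] = 256/81
E[Z_5] = 4/3·E[Z_4] = 1024/243
E[Z_6] = 4/3·E[Z_5] = 4096/729
E[Z_7] = 4/3·E[Z_6] = 16384/2187

16384/2187


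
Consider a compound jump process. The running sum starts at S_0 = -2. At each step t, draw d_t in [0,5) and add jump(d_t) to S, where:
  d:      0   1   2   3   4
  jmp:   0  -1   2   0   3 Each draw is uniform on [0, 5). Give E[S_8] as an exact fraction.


22/5

Outcome values over d=0..4: [0, -1, 2, 0, 3]
Σy = 4, Σy² = 14, M = 5
μ = 4/5 = 4/5,  σ² = 14/5 − (4/5)² = 54/25
E[S_8] = -2 + 8·(4/5) = 22/5


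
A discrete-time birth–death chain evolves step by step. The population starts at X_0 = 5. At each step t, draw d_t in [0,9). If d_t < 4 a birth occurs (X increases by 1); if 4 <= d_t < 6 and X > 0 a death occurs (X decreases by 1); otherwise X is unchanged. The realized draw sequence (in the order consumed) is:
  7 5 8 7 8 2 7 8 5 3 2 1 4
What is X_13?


t=0: X=5, d=7 → hold, X_1=5
t=1: X=5, d=5 → death, X_2=4
t=2: X=4, d=8 → hold, X_3=4
t=3: X=4, d=7 → hold, X_4=4
t=4: X=4, d=8 → hold, X_5=4
t=5: X=4, d=2 → birth, X_6=5
t=6: X=5, d=7 → hold, X_7=5
t=7: X=5, d=8 → hold, X_8=5
t=8: X=5, d=5 → death, X_9=4
t=9: X=4, d=3 → birth, X_10=5
t=10: X=5, d=2 → birth, X_11=6
t=11: X=6, d=1 → birth, X_12=7
t=12: X=7, d=4 → death, X_13=6

6


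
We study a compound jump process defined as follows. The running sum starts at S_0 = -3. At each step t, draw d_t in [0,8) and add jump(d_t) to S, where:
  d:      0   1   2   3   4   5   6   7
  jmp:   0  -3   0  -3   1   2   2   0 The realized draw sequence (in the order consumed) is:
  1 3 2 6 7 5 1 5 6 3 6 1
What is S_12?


-8

t=0: S=-3, d=1, jump=-3, S_1=-6
t=1: S=-6, d=3, jump=-3, S_2=-9
t=2: S=-9, d=2, jump=0, S_3=-9
t=3: S=-9, d=6, jump=2, S_4=-7
t=4: S=-7, d=7, jump=0, S_5=-7
t=5: S=-7, d=5, jump=2, S_6=-5
t=6: S=-5, d=1, jump=-3, S_7=-8
t=7: S=-8, d=5, jump=2, S_8=-6
t=8: S=-6, d=6, jump=2, S_9=-4
t=9: S=-4, d=3, jump=-3, S_10=-7
t=10: S=-7, d=6, jump=2, S_11=-5
t=11: S=-5, d=1, jump=-3, S_12=-8


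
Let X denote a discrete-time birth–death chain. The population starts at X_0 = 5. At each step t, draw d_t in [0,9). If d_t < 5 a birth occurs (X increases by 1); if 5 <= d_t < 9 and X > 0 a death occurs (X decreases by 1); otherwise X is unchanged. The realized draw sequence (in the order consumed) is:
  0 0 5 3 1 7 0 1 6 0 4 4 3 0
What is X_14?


13

t=0: X=5, d=0 → birth, X_1=6
t=1: X=6, d=0 → birth, X_2=7
t=2: X=7, d=5 → death, X_3=6
t=3: X=6, d=3 → birth, X_4=7
t=4: X=7, d=1 → birth, X_5=8
t=5: X=8, d=7 → death, X_6=7
t=6: X=7, d=0 → birth, X_7=8
t=7: X=8, d=1 → birth, X_8=9
t=8: X=9, d=6 → death, X_9=8
t=9: X=8, d=0 → birth, X_10=9
t=10: X=9, d=4 → birth, X_11=10
t=11: X=10, d=4 → birth, X_12=11
t=12: X=11, d=3 → birth, X_13=12
t=13: X=12, d=0 → birth, X_14=13


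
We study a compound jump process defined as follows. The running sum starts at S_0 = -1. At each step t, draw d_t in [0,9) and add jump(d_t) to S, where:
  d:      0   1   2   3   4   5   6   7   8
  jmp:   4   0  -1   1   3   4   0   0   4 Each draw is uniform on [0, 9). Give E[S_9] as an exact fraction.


14

Outcome values over d=0..8: [4, 0, -1, 1, 3, 4, 0, 0, 4]
Σy = 15, Σy² = 59, M = 9
μ = 15/9 = 5/3,  σ² = 59/9 − (5/3)² = 34/9
E[S_9] = -1 + 9·(5/3) = 14


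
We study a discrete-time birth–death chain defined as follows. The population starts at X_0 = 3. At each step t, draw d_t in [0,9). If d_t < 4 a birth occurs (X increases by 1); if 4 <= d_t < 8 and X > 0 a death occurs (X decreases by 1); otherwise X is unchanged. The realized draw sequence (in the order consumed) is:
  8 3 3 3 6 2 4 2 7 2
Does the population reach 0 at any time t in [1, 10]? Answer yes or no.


t=0: X=3, d=8 → hold, X_1=3
t=1: X=3, d=3 → birth, X_2=4
t=2: X=4, d=3 → birth, X_3=5
t=3: X=5, d=3 → birth, X_4=6
t=4: X=6, d=6 → death, X_5=5
t=5: X=5, d=2 → birth, X_6=6
t=6: X=6, d=4 → death, X_7=5
t=7: X=5, d=2 → birth, X_8=6
t=8: X=6, d=7 → death, X_9=5
t=9: X=5, d=2 → birth, X_10=6

no


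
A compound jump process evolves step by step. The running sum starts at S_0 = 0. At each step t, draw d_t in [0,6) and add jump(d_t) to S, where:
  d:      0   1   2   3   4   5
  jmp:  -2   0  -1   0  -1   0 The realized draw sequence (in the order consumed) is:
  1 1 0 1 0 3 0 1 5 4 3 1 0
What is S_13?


-9

t=0: S=0, d=1, jump=0, S_1=0
t=1: S=0, d=1, jump=0, S_2=0
t=2: S=0, d=0, jump=-2, S_3=-2
t=3: S=-2, d=1, jump=0, S_4=-2
t=4: S=-2, d=0, jump=-2, S_5=-4
t=5: S=-4, d=3, jump=0, S_6=-4
t=6: S=-4, d=0, jump=-2, S_7=-6
t=7: S=-6, d=1, jump=0, S_8=-6
t=8: S=-6, d=5, jump=0, S_9=-6
t=9: S=-6, d=4, jump=-1, S_10=-7
t=10: S=-7, d=3, jump=0, S_11=-7
t=11: S=-7, d=1, jump=0, S_12=-7
t=12: S=-7, d=0, jump=-2, S_13=-9


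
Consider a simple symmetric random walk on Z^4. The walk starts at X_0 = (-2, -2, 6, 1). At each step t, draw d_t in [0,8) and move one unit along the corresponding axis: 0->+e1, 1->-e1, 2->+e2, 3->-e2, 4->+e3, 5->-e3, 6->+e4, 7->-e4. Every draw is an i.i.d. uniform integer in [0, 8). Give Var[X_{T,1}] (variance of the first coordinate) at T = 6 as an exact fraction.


3/2

Outcome values over d=0..7: [1, -1, 0, 0, 0, 0, 0, 0]
Σy = 0, Σy² = 2, M = 8
μ = 0/8 = 0,  σ² = 2/8 − (0)² = 1/4
Independent increments: Var[X_6] = 6·σ² = 6·(1/4) = 3/2


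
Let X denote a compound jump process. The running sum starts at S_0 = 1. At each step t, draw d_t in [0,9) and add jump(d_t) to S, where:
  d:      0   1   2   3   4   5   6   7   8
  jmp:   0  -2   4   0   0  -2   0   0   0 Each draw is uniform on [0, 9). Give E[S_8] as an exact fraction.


1

Outcome values over d=0..8: [0, -2, 4, 0, 0, -2, 0, 0, 0]
Σy = 0, Σy² = 24, M = 9
μ = 0/9 = 0,  σ² = 24/9 − (0)² = 8/3
E[S_8] = 1 + 8·(0) = 1


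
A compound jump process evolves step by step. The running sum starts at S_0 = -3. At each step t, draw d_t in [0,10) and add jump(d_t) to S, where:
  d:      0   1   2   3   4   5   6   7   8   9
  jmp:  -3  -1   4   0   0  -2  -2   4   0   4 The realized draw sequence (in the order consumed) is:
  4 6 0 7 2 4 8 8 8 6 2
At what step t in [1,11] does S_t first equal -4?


t=0: S=-3, d=4, jump=0, S_1=-3
t=1: S=-3, d=6, jump=-2, S_2=-5
t=2: S=-5, d=0, jump=-3, S_3=-8
t=3: S=-8, d=7, jump=4, S_4=-4
t=4: S=-4, d=2, jump=4, S_5=0
t=5: S=0, d=4, jump=0, S_6=0
t=6: S=0, d=8, jump=0, S_7=0
t=7: S=0, d=8, jump=0, S_8=0
t=8: S=0, d=8, jump=0, S_9=0
t=9: S=0, d=6, jump=-2, S_10=-2
t=10: S=-2, d=2, jump=4, S_11=2

4


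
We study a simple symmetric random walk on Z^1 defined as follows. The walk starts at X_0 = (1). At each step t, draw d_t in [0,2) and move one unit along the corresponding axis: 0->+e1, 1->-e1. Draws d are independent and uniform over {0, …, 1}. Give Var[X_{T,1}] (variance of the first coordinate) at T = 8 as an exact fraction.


8

Outcome values over d=0..1: [1, -1]
Σy = 0, Σy² = 2, M = 2
μ = 0/2 = 0,  σ² = 2/2 − (0)² = 1
Independent increments: Var[X_8] = 8·σ² = 8·(1) = 8


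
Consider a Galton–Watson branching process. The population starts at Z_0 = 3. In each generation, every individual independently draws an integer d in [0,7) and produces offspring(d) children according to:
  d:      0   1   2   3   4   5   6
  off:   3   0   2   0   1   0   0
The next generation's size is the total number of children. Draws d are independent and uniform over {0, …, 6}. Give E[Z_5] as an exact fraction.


Outcome values over d=0..6: [3, 0, 2, 0, 1, 0, 0]
Σy = 6, Σy² = 14, M = 7
μ = 6/7 = 6/7,  σ² = 14/7 − (6/7)² = 62/49
E[Z_0] = 3
E[Z_1] = 6/7·E[Z_0] = 18/7
E[Z_2] = 6/7·E[Z_1] = 108/49
E[Z_3] = 6/7·E[Z_2] = 648/343
E[Z_4] = 6/7·E[Z_3] = 3888/2401
E[Z_5] = 6/7·E[Z_4] = 23328/16807

23328/16807


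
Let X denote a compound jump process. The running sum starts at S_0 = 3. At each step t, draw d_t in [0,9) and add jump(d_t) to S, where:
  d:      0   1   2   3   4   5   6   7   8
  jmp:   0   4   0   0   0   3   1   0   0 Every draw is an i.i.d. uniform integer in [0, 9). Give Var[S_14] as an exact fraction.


Outcome values over d=0..8: [0, 4, 0, 0, 0, 3, 1, 0, 0]
Σy = 8, Σy² = 26, M = 9
μ = 8/9 = 8/9,  σ² = 26/9 − (8/9)² = 170/81
Independent increments: Var[S_14] = 14·σ² = 14·(170/81) = 2380/81

2380/81


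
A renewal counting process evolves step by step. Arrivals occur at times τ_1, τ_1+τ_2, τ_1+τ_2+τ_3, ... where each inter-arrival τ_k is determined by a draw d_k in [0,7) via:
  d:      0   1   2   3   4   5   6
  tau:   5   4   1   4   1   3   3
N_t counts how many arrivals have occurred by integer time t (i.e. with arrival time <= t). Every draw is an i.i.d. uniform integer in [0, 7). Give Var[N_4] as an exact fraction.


2730290/5764801

Inter-arrival values over d=0..6: [5, 4, 1, 4, 1, 3, 3]
Each d has probability 1/7, so the pmf of τ is: f(1) = 2/7, f(3) = 2/7, f(4) = 2/7, f(5) = 1/7
Let p_n(j) = P(N_n = j), with p_0 = [1]. Condition on τ_1: p_n(0) = P(τ > n), and for j >= 1, p_n(j) = Σ_{k<=n} f(k)·p_{n−k}(j−1)
p_1 = [5/7, 2/7]  (j = 0..1)
p_2 = [5/7, 10/49, 4/49]  (j = 0..2)
p_3 = [3/7, 24/49, 20/343, 8/343]  (j = 0..3)
p_4 = [1/7, 30/49, 76/343, 40/2401, 16/2401]  (j = 0..4)
E[N_4] = Σ j·p_4(j) = 2718/2401;  E[N_4²] = Σ j²·p_4(j) = 86/49
Var[N_4] = 86/49 − (2718/2401)² = 2730290/5764801


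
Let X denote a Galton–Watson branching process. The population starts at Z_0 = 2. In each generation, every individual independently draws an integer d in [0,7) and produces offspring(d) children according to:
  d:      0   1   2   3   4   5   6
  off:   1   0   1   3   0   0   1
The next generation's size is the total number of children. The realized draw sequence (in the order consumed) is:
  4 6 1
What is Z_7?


gen 0: Z_0=2, draws=[4, 6], offspring=[0, 1], Z_1=1
gen 1: Z_1=1, draws=[1], offspring=[0], Z_2=0
gen 2: Z_2=0, draws=[], offspring=[], Z_3=0
gen 3: Z_3=0, draws=[], offspring=[], Z_4=0
gen 4: Z_4=0, draws=[], offspring=[], Z_5=0
gen 5: Z_5=0, draws=[], offspring=[], Z_6=0
gen 6: Z_6=0, draws=[], offspring=[], Z_7=0

0


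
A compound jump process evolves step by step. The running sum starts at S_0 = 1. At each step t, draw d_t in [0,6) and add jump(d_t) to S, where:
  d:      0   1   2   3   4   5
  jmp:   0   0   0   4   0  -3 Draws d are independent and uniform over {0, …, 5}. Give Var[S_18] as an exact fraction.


149/2

Outcome values over d=0..5: [0, 0, 0, 4, 0, -3]
Σy = 1, Σy² = 25, M = 6
μ = 1/6 = 1/6,  σ² = 25/6 − (1/6)² = 149/36
Independent increments: Var[S_18] = 18·σ² = 18·(149/36) = 149/2


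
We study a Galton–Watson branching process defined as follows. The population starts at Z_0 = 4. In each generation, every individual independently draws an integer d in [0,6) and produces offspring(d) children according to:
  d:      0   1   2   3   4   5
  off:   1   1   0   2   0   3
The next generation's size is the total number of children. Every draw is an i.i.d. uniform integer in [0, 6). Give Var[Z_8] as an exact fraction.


137937345928655/705277476864

Outcome values over d=0..5: [1, 1, 0, 2, 0, 3]
Σy = 7, Σy² = 15, M = 6
μ = 7/6 = 7/6,  σ² = 15/6 − (7/6)² = 41/36
V_0 = 0, E_0 = 4
V_1 = 41/36·E_0 + (7/6)²·V_0 = 41/9;  E_1 = 14/3
V_2 = 41/36·E_1 + (7/6)²·V_1 = 3731/324;  E_2 = 49/9
V_3 = 41/36·E_2 + (7/6)²·V_2 = 255143/11664;  E_3 = 343/54
V_4 = 41/36·E_3 + (7/6)²·V_3 = 15539615/419904;  E_4 = 2401/324
V_5 = 41/36·E_4 + (7/6)²·V_4 = 889020671/15116544;  E_5 = 16807/1944
V_6 = 41/36·E_5 + (7/6)²·V_5 = 48920353391/544195584;  E_6 = 117649/11664
V_7 = 41/36·E_6 + (7/6)²·V_6 = 2622147617663/19591041024;  E_7 = 823543/69984
V_8 = 41/36·E_7 + (7/6)²·V_7 = 137937345928655/705277476864;  E_8 = 5764801/419904


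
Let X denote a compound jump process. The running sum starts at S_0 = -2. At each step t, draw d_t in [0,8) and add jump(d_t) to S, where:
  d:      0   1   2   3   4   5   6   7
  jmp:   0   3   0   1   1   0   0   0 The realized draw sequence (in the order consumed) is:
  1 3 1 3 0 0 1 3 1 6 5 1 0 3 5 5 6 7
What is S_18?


t=0: S=-2, d=1, jump=3, S_1=1
t=1: S=1, d=3, jump=1, S_2=2
t=2: S=2, d=1, jump=3, S_3=5
t=3: S=5, d=3, jump=1, S_4=6
t=4: S=6, d=0, jump=0, S_5=6
t=5: S=6, d=0, jump=0, S_6=6
t=6: S=6, d=1, jump=3, S_7=9
t=7: S=9, d=3, jump=1, S_8=10
t=8: S=10, d=1, jump=3, S_9=13
t=9: S=13, d=6, jump=0, S_10=13
t=10: S=13, d=5, jump=0, S_11=13
t=11: S=13, d=1, jump=3, S_12=16
t=12: S=16, d=0, jump=0, S_13=16
t=13: S=16, d=3, jump=1, S_14=17
t=14: S=17, d=5, jump=0, S_15=17
t=15: S=17, d=5, jump=0, S_16=17
t=16: S=17, d=6, jump=0, S_17=17
t=17: S=17, d=7, jump=0, S_18=17

17


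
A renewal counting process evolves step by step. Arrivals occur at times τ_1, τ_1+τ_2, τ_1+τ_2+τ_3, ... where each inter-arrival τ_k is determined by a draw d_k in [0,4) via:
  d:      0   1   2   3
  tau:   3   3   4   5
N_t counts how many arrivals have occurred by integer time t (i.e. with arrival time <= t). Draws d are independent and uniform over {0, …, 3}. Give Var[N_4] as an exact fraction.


3/16

Inter-arrival values over d=0..3: [3, 3, 4, 5]
Each d has probability 1/4, so the pmf of τ is: f(3) = 1/2, f(4) = 1/4, f(5) = 1/4
Let p_n(j) = P(N_n = j), with p_0 = [1]. Condition on τ_1: p_n(0) = P(τ > n), and for j >= 1, p_n(j) = Σ_{k<=n} f(k)·p_{n−k}(j−1)
p_1 = [1]  (j = 0)
p_2 = [1]  (j = 0)
p_3 = [1/2, 1/2]  (j = 0..1)
p_4 = [1/4, 3/4]  (j = 0..1)
E[N_4] = Σ j·p_4(j) = 3/4;  E[N_4²] = Σ j²·p_4(j) = 3/4
Var[N_4] = 3/4 − (3/4)² = 3/16


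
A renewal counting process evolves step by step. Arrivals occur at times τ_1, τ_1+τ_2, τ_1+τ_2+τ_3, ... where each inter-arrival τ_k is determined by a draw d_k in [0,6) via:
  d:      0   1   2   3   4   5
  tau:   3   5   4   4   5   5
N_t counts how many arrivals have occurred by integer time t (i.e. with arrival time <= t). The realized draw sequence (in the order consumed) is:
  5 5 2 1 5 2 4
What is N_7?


draw d_1=5: τ_1=5, arrival time A_1=5
draw d_2=5: τ_2=5, arrival time A_2=10
draw d_3=2: τ_3=4, arrival time A_3=14
draw d_4=1: τ_4=5, arrival time A_4=19
draw d_5=5: τ_5=5, arrival time A_5=24
draw d_6=2: τ_6=4, arrival time A_6=28
draw d_7=4: τ_7=5, arrival time A_7=33
N_t over t=0..7: 0:0 1:0 2:0 3:0 4:0 5:1 6:1 7:1

1


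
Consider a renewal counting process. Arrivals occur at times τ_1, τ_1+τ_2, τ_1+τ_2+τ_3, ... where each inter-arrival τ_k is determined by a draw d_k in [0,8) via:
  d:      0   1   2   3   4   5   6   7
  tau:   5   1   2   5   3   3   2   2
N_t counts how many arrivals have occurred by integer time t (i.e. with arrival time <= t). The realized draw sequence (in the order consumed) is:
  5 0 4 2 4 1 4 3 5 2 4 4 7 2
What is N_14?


draw d_1=5: τ_1=3, arrival time A_1=3
draw d_2=0: τ_2=5, arrival time A_2=8
draw d_3=4: τ_3=3, arrival time A_3=11
draw d_4=2: τ_4=2, arrival time A_4=13
draw d_5=4: τ_5=3, arrival time A_5=16
draw d_6=1: τ_6=1, arrival time A_6=17
draw d_7=4: τ_7=3, arrival time A_7=20
draw d_8=3: τ_8=5, arrival time A_8=25
draw d_9=5: τ_9=3, arrival time A_9=28
draw d_10=2: τ_10=2, arrival time A_10=30
draw d_11=4: τ_11=3, arrival time A_11=33
draw d_12=4: τ_12=3, arrival time A_12=36
draw d_13=7: τ_13=2, arrival time A_13=38
draw d_14=2: τ_14=2, arrival time A_14=40
N_t over t=0..14: 0:0 1:0 2:0 3:1 4:1 5:1 6:1 7:1 8:2 9:2 10:2 11:3 12:3 13:4 14:4

4


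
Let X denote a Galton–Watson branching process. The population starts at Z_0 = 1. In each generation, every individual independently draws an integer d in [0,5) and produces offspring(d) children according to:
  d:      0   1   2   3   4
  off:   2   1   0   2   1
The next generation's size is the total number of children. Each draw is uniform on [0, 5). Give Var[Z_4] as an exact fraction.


2029104/390625

Outcome values over d=0..4: [2, 1, 0, 2, 1]
Σy = 6, Σy² = 10, M = 5
μ = 6/5 = 6/5,  σ² = 10/5 − (6/5)² = 14/25
V_0 = 0, E_0 = 1
V_1 = 14/25·E_0 + (6/5)²·V_0 = 14/25;  E_1 = 6/5
V_2 = 14/25·E_1 + (6/5)²·V_1 = 924/625;  E_2 = 36/25
V_3 = 14/25·E_2 + (6/5)²·V_2 = 45864/15625;  E_3 = 216/125
V_4 = 14/25·E_3 + (6/5)²·V_3 = 2029104/390625;  E_4 = 1296/625


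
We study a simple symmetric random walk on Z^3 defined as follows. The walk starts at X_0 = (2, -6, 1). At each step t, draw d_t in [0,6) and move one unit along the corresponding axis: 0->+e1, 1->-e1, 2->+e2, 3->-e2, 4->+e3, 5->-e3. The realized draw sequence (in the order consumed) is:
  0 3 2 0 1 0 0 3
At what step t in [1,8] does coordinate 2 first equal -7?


t=0: X=(2, -6, 1), d=0 → +e1, X_1=(3, -6, 1)
t=1: X=(3, -6, 1), d=3 → -e2, X_2=(3, -7, 1)
t=2: X=(3, -7, 1), d=2 → +e2, X_3=(3, -6, 1)
t=3: X=(3, -6, 1), d=0 → +e1, X_4=(4, -6, 1)
t=4: X=(4, -6, 1), d=1 → -e1, X_5=(3, -6, 1)
t=5: X=(3, -6, 1), d=0 → +e1, X_6=(4, -6, 1)
t=6: X=(4, -6, 1), d=0 → +e1, X_7=(5, -6, 1)
t=7: X=(5, -6, 1), d=3 → -e2, X_8=(5, -7, 1)

2


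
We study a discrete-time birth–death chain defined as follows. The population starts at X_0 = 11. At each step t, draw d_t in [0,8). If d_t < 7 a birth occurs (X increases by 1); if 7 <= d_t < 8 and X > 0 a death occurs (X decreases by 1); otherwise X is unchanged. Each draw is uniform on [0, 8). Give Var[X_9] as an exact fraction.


63/16

X can drop by at most 1 per step and X_0 = 11 > T = 9, so X_t >= 11 − t >= 2 > 0 for every t <= 9: the floor at 0 (the 'and X > 0' condition) never binds. Hence X_9 = X_0 + Σ_{t<9} Y_t with i.i.d. increments Y_t = y(d_t) ∈ {+1, −1, 0}.
Outcome values over d=0..7: [1, 1, 1, 1, 1, 1, 1, -1]
Σy = 6, Σy² = 8, M = 8
μ = 6/8 = 3/4,  σ² = 8/8 − (3/4)² = 7/16
Independent increments: Var[X_9] = 9·σ² = 9·(7/16) = 63/16


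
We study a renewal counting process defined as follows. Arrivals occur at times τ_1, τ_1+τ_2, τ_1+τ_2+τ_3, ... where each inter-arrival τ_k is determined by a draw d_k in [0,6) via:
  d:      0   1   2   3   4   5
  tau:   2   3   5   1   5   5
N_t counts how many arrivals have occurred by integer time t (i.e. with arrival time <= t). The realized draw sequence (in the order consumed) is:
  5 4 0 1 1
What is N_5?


draw d_1=5: τ_1=5, arrival time A_1=5
draw d_2=4: τ_2=5, arrival time A_2=10
draw d_3=0: τ_3=2, arrival time A_3=12
draw d_4=1: τ_4=3, arrival time A_4=15
draw d_5=1: τ_5=3, arrival time A_5=18
N_t over t=0..5: 0:0 1:0 2:0 3:0 4:0 5:1

1


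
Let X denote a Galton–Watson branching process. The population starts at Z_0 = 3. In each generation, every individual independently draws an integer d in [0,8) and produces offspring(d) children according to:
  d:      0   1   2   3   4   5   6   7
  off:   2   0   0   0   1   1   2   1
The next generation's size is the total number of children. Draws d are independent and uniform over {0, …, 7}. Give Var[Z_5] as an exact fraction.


4483716237/1073741824

Outcome values over d=0..7: [2, 0, 0, 0, 1, 1, 2, 1]
Σy = 7, Σy² = 11, M = 8
μ = 7/8 = 7/8,  σ² = 11/8 − (7/8)² = 39/64
V_0 = 0, E_0 = 3
V_1 = 39/64·E_0 + (7/8)²·V_0 = 117/64;  E_1 = 21/8
V_2 = 39/64·E_1 + (7/8)²·V_1 = 12285/4096;  E_2 = 147/64
V_3 = 39/64·E_2 + (7/8)²·V_2 = 968877/262144;  E_3 = 1029/512
V_4 = 39/64·E_3 + (7/8)²·V_3 = 68022045/16777216;  E_4 = 7203/4096
V_5 = 39/64·E_4 + (7/8)²·V_4 = 4483716237/1073741824;  E_5 = 50421/32768


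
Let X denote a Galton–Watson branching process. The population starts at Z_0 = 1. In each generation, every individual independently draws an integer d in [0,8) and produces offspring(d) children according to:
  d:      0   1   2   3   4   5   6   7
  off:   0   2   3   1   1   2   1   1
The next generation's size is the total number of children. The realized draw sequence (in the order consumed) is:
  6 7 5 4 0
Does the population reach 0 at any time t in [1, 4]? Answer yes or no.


gen 0: Z_0=1, draws=[6], offspring=[1], Z_1=1
gen 1: Z_1=1, draws=[7], offspring=[1], Z_2=1
gen 2: Z_2=1, draws=[5], offspring=[2], Z_3=2
gen 3: Z_3=2, draws=[4, 0], offspring=[1, 0], Z_4=1

no


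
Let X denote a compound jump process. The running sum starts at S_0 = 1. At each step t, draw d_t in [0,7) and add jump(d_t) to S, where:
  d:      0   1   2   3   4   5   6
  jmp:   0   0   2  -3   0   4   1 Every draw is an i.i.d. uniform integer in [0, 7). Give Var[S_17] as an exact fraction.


Outcome values over d=0..6: [0, 0, 2, -3, 0, 4, 1]
Σy = 4, Σy² = 30, M = 7
μ = 4/7 = 4/7,  σ² = 30/7 − (4/7)² = 194/49
Independent increments: Var[S_17] = 17·σ² = 17·(194/49) = 3298/49

3298/49


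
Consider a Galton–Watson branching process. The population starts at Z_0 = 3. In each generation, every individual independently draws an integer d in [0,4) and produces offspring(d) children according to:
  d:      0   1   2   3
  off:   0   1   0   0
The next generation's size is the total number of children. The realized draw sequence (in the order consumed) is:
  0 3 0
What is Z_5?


0

gen 0: Z_0=3, draws=[0, 3, 0], offspring=[0, 0, 0], Z_1=0
gen 1: Z_1=0, draws=[], offspring=[], Z_2=0
gen 2: Z_2=0, draws=[], offspring=[], Z_3=0
gen 3: Z_3=0, draws=[], offspring=[], Z_4=0
gen 4: Z_4=0, draws=[], offspring=[], Z_5=0


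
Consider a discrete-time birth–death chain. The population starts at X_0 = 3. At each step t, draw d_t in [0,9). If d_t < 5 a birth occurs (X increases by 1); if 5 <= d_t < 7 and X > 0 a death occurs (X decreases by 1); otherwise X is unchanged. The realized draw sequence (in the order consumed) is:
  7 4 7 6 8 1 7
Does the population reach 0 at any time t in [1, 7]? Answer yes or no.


no

t=0: X=3, d=7 → hold, X_1=3
t=1: X=3, d=4 → birth, X_2=4
t=2: X=4, d=7 → hold, X_3=4
t=3: X=4, d=6 → death, X_4=3
t=4: X=3, d=8 → hold, X_5=3
t=5: X=3, d=1 → birth, X_6=4
t=6: X=4, d=7 → hold, X_7=4


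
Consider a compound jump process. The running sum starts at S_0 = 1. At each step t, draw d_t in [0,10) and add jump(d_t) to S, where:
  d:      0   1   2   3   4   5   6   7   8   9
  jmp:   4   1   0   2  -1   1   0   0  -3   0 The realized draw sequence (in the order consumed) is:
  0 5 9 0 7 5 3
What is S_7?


t=0: S=1, d=0, jump=4, S_1=5
t=1: S=5, d=5, jump=1, S_2=6
t=2: S=6, d=9, jump=0, S_3=6
t=3: S=6, d=0, jump=4, S_4=10
t=4: S=10, d=7, jump=0, S_5=10
t=5: S=10, d=5, jump=1, S_6=11
t=6: S=11, d=3, jump=2, S_7=13

13


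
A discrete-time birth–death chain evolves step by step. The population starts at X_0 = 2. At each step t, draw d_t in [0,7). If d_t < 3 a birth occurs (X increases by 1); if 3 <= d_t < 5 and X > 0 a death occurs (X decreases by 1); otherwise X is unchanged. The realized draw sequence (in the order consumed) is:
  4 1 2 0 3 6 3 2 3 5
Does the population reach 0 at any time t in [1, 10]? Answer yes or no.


t=0: X=2, d=4 → death, X_1=1
t=1: X=1, d=1 → birth, X_2=2
t=2: X=2, d=2 → birth, X_3=3
t=3: X=3, d=0 → birth, X_4=4
t=4: X=4, d=3 → death, X_5=3
t=5: X=3, d=6 → hold, X_6=3
t=6: X=3, d=3 → death, X_7=2
t=7: X=2, d=2 → birth, X_8=3
t=8: X=3, d=3 → death, X_9=2
t=9: X=2, d=5 → hold, X_10=2

no


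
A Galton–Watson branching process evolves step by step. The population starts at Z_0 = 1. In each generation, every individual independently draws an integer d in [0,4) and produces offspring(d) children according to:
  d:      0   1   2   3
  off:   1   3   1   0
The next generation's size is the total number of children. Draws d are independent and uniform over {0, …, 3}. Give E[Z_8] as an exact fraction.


Outcome values over d=0..3: [1, 3, 1, 0]
Σy = 5, Σy² = 11, M = 4
μ = 5/4 = 5/4,  σ² = 11/4 − (5/4)² = 19/16
E[Z_0] = 1
E[Z_1] = 5/4·E[Z_0] = 5/4
E[Z_2] = 5/4·E[Z_1] = 25/16
E[Z_3] = 5/4·E[Z_2] = 125/64
E[Z_4] = 5/4·E[Z_3] = 625/256
E[Z_5] = 5/4·E[Z_4] = 3125/1024
E[Z_6] = 5/4·E[Z_5] = 15625/4096
E[Z_7] = 5/4·E[Z_6] = 78125/16384
E[Z_8] = 5/4·E[Z_7] = 390625/65536

390625/65536


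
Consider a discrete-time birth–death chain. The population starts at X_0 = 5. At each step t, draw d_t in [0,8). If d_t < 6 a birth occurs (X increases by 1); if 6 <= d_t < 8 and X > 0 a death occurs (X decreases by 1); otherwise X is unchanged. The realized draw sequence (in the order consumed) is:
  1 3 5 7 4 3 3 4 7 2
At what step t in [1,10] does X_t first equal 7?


t=0: X=5, d=1 → birth, X_1=6
t=1: X=6, d=3 → birth, X_2=7
t=2: X=7, d=5 → birth, X_3=8
t=3: X=8, d=7 → death, X_4=7
t=4: X=7, d=4 → birth, X_5=8
t=5: X=8, d=3 → birth, X_6=9
t=6: X=9, d=3 → birth, X_7=10
t=7: X=10, d=4 → birth, X_8=11
t=8: X=11, d=7 → death, X_9=10
t=9: X=10, d=2 → birth, X_10=11

2


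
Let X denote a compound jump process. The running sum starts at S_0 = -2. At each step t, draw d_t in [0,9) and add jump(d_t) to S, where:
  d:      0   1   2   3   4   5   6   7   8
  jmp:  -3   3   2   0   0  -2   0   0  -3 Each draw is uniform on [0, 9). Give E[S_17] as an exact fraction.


Outcome values over d=0..8: [-3, 3, 2, 0, 0, -2, 0, 0, -3]
Σy = -3, Σy² = 35, M = 9
μ = -3/9 = -1/3,  σ² = 35/9 − (-1/3)² = 34/9
E[S_17] = -2 + 17·(-1/3) = -23/3

-23/3


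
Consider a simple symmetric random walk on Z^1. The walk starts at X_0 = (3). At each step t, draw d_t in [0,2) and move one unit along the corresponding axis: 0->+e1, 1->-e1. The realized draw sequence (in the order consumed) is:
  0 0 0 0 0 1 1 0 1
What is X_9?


(6)

t=0: X=(3), d=0 → +e1, X_1=(4)
t=1: X=(4), d=0 → +e1, X_2=(5)
t=2: X=(5), d=0 → +e1, X_3=(6)
t=3: X=(6), d=0 → +e1, X_4=(7)
t=4: X=(7), d=0 → +e1, X_5=(8)
t=5: X=(8), d=1 → -e1, X_6=(7)
t=6: X=(7), d=1 → -e1, X_7=(6)
t=7: X=(6), d=0 → +e1, X_8=(7)
t=8: X=(7), d=1 → -e1, X_9=(6)


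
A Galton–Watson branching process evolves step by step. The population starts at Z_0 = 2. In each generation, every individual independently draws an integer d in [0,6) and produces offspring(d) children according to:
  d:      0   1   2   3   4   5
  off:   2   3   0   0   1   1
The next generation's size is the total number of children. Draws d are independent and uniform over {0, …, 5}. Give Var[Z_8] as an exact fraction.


Outcome values over d=0..5: [2, 3, 0, 0, 1, 1]
Σy = 7, Σy² = 15, M = 6
μ = 7/6 = 7/6,  σ² = 15/6 − (7/6)² = 41/36
V_0 = 0, E_0 = 2
V_1 = 41/36·E_0 + (7/6)²·V_0 = 41/18;  E_1 = 7/3
V_2 = 41/36·E_1 + (7/6)²·V_1 = 3731/648;  E_2 = 49/18
V_3 = 41/36·E_2 + (7/6)²·V_2 = 255143/23328;  E_3 = 343/108
V_4 = 41/36·E_3 + (7/6)²·V_3 = 15539615/839808;  E_4 = 2401/648
V_5 = 41/36·E_4 + (7/6)²·V_4 = 889020671/30233088;  E_5 = 16807/3888
V_6 = 41/36·E_5 + (7/6)²·V_5 = 48920353391/1088391168;  E_6 = 117649/23328
V_7 = 41/36·E_6 + (7/6)²·V_6 = 2622147617663/39182082048;  E_7 = 823543/139968
V_8 = 41/36·E_7 + (7/6)²·V_7 = 137937345928655/1410554953728;  E_8 = 5764801/839808

137937345928655/1410554953728


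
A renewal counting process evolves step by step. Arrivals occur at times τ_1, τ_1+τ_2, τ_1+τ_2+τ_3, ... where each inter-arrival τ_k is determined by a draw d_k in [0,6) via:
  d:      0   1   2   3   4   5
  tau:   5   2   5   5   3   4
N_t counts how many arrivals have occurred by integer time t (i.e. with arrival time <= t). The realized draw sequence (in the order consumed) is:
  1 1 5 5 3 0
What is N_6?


draw d_1=1: τ_1=2, arrival time A_1=2
draw d_2=1: τ_2=2, arrival time A_2=4
draw d_3=5: τ_3=4, arrival time A_3=8
draw d_4=5: τ_4=4, arrival time A_4=12
draw d_5=3: τ_5=5, arrival time A_5=17
draw d_6=0: τ_6=5, arrival time A_6=22
N_t over t=0..6: 0:0 1:0 2:1 3:1 4:2 5:2 6:2

2


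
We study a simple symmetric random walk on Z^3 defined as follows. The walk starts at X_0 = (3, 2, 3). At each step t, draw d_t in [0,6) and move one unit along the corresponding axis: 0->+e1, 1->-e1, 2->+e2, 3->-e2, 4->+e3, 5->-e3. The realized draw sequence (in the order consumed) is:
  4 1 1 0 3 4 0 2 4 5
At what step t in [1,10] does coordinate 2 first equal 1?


t=0: X=(3, 2, 3), d=4 → +e3, X_1=(3, 2, 4)
t=1: X=(3, 2, 4), d=1 → -e1, X_2=(2, 2, 4)
t=2: X=(2, 2, 4), d=1 → -e1, X_3=(1, 2, 4)
t=3: X=(1, 2, 4), d=0 → +e1, X_4=(2, 2, 4)
t=4: X=(2, 2, 4), d=3 → -e2, X_5=(2, 1, 4)
t=5: X=(2, 1, 4), d=4 → +e3, X_6=(2, 1, 5)
t=6: X=(2, 1, 5), d=0 → +e1, X_7=(3, 1, 5)
t=7: X=(3, 1, 5), d=2 → +e2, X_8=(3, 2, 5)
t=8: X=(3, 2, 5), d=4 → +e3, X_9=(3, 2, 6)
t=9: X=(3, 2, 6), d=5 → -e3, X_10=(3, 2, 5)

5


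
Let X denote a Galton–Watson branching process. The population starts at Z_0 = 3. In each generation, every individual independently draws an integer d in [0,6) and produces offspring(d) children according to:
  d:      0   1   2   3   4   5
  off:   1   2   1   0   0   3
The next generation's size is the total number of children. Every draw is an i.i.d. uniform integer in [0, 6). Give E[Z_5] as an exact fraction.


16807/2592

Outcome values over d=0..5: [1, 2, 1, 0, 0, 3]
Σy = 7, Σy² = 15, M = 6
μ = 7/6 = 7/6,  σ² = 15/6 − (7/6)² = 41/36
E[Z_0] = 3
E[Z_1] = 7/6·E[Z_0] = 7/2
E[Z_2] = 7/6·E[Z_1] = 49/12
E[Z_3] = 7/6·E[Z_2] = 343/72
E[Z_4] = 7/6·E[Z_3] = 2401/432
E[Z_5] = 7/6·E[Z_4] = 16807/2592


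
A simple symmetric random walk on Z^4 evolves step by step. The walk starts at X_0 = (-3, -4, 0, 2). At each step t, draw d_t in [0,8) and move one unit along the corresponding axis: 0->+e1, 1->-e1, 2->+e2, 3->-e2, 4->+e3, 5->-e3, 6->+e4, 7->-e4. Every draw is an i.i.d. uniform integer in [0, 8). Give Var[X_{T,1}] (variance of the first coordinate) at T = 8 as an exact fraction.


Outcome values over d=0..7: [1, -1, 0, 0, 0, 0, 0, 0]
Σy = 0, Σy² = 2, M = 8
μ = 0/8 = 0,  σ² = 2/8 − (0)² = 1/4
Independent increments: Var[X_8] = 8·σ² = 8·(1/4) = 2

2
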